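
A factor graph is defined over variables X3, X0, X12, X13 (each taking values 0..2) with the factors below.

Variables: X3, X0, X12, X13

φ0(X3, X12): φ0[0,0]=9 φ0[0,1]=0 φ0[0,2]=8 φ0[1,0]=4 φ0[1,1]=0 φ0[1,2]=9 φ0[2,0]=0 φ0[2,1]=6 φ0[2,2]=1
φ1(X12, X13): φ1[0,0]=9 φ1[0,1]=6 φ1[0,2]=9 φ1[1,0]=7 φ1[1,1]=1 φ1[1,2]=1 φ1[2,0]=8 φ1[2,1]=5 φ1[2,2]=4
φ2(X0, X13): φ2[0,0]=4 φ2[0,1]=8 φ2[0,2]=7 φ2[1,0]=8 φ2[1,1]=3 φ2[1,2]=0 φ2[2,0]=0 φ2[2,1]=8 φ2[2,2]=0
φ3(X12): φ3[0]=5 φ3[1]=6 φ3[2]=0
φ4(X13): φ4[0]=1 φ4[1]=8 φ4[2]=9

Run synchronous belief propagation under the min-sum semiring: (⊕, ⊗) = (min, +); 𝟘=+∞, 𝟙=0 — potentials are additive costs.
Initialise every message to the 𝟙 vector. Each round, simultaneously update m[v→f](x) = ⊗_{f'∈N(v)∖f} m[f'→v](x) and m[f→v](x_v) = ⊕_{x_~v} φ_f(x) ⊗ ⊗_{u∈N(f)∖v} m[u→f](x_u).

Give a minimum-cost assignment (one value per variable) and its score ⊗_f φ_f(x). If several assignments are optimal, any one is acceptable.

assignment: (X3=2, X0=2, X12=2, X13=0); score = 10

init: all messages = 𝟙 over 3 values
r1 m[φ0→X3] = [0, 0, 0]
r1 m[φ0→X12] = [0, 0, 1]
r1 m[φ1→X12] = [6, 1, 4]
r1 m[φ1→X13] = [7, 1, 1]
r1 m[φ2→X0] = [4, 0, 0]
r1 m[φ2→X13] = [0, 3, 0]
r1 m[φ3→X12] = [5, 6, 0]
r1 m[φ4→X13] = [1, 8, 9]
r1 m[X3→φ0] = [0, 0, 0]
r1 m[X0→φ2] = [0, 0, 0]
r1 m[X12→φ0] = [0, 0, 0]
r1 m[X12→φ1] = [0, 0, 0]
r1 m[X12→φ3] = [0, 0, 0]
r1 m[X13→φ1] = [0, 0, 0]
r1 m[X13→φ2] = [0, 0, 0]
r1 m[X13→φ4] = [0, 0, 0]
r2 m[φ0→X3] = [0, 0, 0]
r2 m[φ0→X12] = [0, 0, 1]
r2 m[φ1→X12] = [6, 1, 4]
r2 m[φ1→X13] = [7, 1, 1]
r2 m[φ2→X0] = [4, 0, 0]
r2 m[φ2→X13] = [0, 3, 0]
r2 m[φ3→X12] = [5, 6, 0]
r2 m[φ4→X13] = [1, 8, 9]
r2 m[X3→φ0] = [0, 0, 0]
r2 m[X0→φ2] = [0, 0, 0]
r2 m[X12→φ0] = [11, 7, 4]
r2 m[X12→φ1] = [5, 6, 1]
r2 m[X12→φ3] = [6, 1, 5]
r2 m[X13→φ1] = [1, 11, 9]
r2 m[X13→φ2] = [8, 9, 10]
r2 m[X13→φ4] = [7, 4, 1]
r3 m[φ0→X3] = [7, 7, 5]
r3 m[φ0→X12] = [0, 0, 1]
r3 m[φ1→X12] = [10, 8, 9]
r3 m[φ1→X13] = [9, 6, 5]
r3 m[φ2→X0] = [12, 10, 8]
r3 m[φ2→X13] = [0, 3, 0]
r3 m[φ3→X12] = [5, 6, 0]
r3 m[φ4→X13] = [1, 8, 9]
r3 m[X3→φ0] = [0, 0, 0]
r3 m[X0→φ2] = [0, 0, 0]
r3 m[X12→φ0] = [11, 7, 4]
r3 m[X12→φ1] = [5, 6, 1]
r3 m[X12→φ3] = [6, 1, 5]
r3 m[X13→φ1] = [1, 11, 9]
r3 m[X13→φ2] = [8, 9, 10]
r3 m[X13→φ4] = [7, 4, 1]
r4 m[φ0→X3] = [7, 7, 5]
r4 m[φ0→X12] = [0, 0, 1]
r4 m[φ1→X12] = [10, 8, 9]
r4 m[φ1→X13] = [9, 6, 5]
r4 m[φ2→X0] = [12, 10, 8]
r4 m[φ2→X13] = [0, 3, 0]
r4 m[φ3→X12] = [5, 6, 0]
r4 m[φ4→X13] = [1, 8, 9]
r4 m[X3→φ0] = [0, 0, 0]
r4 m[X0→φ2] = [0, 0, 0]
r4 m[X12→φ0] = [15, 14, 9]
r4 m[X12→φ1] = [5, 6, 1]
r4 m[X12→φ3] = [10, 8, 10]
r4 m[X13→φ1] = [1, 11, 9]
r4 m[X13→φ2] = [10, 14, 14]
r4 m[X13→φ4] = [9, 9, 5]
r5 m[φ0→X3] = [14, 14, 10]
r5 m[φ0→X12] = [0, 0, 1]
r5 m[φ1→X12] = [10, 8, 9]
r5 m[φ1→X13] = [9, 6, 5]
r5 m[φ2→X0] = [14, 14, 10]
r5 m[φ2→X13] = [0, 3, 0]
r5 m[φ3→X12] = [5, 6, 0]
r5 m[φ4→X13] = [1, 8, 9]
r5 m[X3→φ0] = [0, 0, 0]
r5 m[X0→φ2] = [0, 0, 0]
r5 m[X12→φ0] = [15, 14, 9]
r5 m[X12→φ1] = [5, 6, 1]
r5 m[X12→φ3] = [10, 8, 10]
r5 m[X13→φ1] = [1, 11, 9]
r5 m[X13→φ2] = [10, 14, 14]
r5 m[X13→φ4] = [9, 9, 5]
r6 m[φ0→X3] = [14, 14, 10]
r6 m[φ0→X12] = [0, 0, 1]
r6 m[φ1→X12] = [10, 8, 9]
r6 m[φ1→X13] = [9, 6, 5]
r6 m[φ2→X0] = [14, 14, 10]
r6 m[φ2→X13] = [0, 3, 0]
r6 m[φ3→X12] = [5, 6, 0]
r6 m[φ4→X13] = [1, 8, 9]
r6 m[X3→φ0] = [0, 0, 0]
r6 m[X0→φ2] = [0, 0, 0]
r6 m[X12→φ0] = [15, 14, 9]
r6 m[X12→φ1] = [5, 6, 1]
r6 m[X12→φ3] = [10, 8, 10]
r6 m[X13→φ1] = [1, 11, 9]
r6 m[X13→φ2] = [10, 14, 14]
r6 m[X13→φ4] = [9, 9, 5]
fixed point reached at round 6
traceback from X3: (X3=2, X0=2, X12=2, X13=0), score=10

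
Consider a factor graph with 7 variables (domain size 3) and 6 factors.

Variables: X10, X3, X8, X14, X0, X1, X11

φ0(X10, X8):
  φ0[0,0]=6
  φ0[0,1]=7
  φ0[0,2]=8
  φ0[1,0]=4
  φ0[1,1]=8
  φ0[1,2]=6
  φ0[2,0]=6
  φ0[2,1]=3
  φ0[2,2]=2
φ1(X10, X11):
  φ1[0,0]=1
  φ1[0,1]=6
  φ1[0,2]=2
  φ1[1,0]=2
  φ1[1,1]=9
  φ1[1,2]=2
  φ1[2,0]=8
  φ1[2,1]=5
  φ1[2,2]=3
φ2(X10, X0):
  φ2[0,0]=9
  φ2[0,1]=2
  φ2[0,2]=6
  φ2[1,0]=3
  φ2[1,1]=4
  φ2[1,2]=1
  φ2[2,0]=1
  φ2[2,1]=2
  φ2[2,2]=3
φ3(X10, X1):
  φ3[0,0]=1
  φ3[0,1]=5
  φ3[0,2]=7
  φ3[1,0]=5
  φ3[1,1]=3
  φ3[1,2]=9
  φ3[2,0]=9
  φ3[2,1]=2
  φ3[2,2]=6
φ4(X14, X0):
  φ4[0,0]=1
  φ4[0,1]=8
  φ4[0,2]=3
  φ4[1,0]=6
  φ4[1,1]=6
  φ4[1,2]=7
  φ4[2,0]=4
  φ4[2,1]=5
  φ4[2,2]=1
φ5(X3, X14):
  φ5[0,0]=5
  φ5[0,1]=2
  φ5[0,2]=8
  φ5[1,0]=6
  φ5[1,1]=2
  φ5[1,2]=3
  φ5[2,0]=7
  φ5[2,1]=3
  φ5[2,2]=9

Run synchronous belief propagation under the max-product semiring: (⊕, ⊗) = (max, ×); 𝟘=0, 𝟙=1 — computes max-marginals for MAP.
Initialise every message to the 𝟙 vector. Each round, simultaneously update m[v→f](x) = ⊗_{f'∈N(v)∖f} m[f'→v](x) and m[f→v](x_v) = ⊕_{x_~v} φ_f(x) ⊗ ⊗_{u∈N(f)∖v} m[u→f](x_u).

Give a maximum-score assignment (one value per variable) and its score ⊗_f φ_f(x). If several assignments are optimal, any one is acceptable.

init: all messages = 𝟙 over 3 values
r1 m[φ0→X10] = [8, 8, 6]
r1 m[φ0→X8] = [6, 8, 8]
r1 m[φ1→X10] = [6, 9, 8]
r1 m[φ1→X11] = [8, 9, 3]
r1 m[φ2→X10] = [9, 4, 3]
r1 m[φ2→X0] = [9, 4, 6]
r1 m[φ3→X10] = [7, 9, 9]
r1 m[φ3→X1] = [9, 5, 9]
r1 m[φ4→X14] = [8, 7, 5]
r1 m[φ4→X0] = [6, 8, 7]
r1 m[φ5→X3] = [8, 6, 9]
r1 m[φ5→X14] = [7, 3, 9]
r1 m[X10→φ0] = [1, 1, 1]
r1 m[X10→φ1] = [1, 1, 1]
r1 m[X10→φ2] = [1, 1, 1]
r1 m[X10→φ3] = [1, 1, 1]
r1 m[X3→φ5] = [1, 1, 1]
r1 m[X8→φ0] = [1, 1, 1]
r1 m[X14→φ4] = [1, 1, 1]
r1 m[X14→φ5] = [1, 1, 1]
r1 m[X0→φ2] = [1, 1, 1]
r1 m[X0→φ4] = [1, 1, 1]
r1 m[X1→φ3] = [1, 1, 1]
r1 m[X11→φ1] = [1, 1, 1]
r2 m[φ0→X10] = [8, 8, 6]
r2 m[φ0→X8] = [6, 8, 8]
r2 m[φ1→X10] = [6, 9, 8]
r2 m[φ1→X11] = [8, 9, 3]
r2 m[φ2→X10] = [9, 4, 3]
r2 m[φ2→X0] = [9, 4, 6]
r2 m[φ3→X10] = [7, 9, 9]
r2 m[φ3→X1] = [9, 5, 9]
r2 m[φ4→X14] = [8, 7, 5]
r2 m[φ4→X0] = [6, 8, 7]
r2 m[φ5→X3] = [8, 6, 9]
r2 m[φ5→X14] = [7, 3, 9]
r2 m[X10→φ0] = [378, 324, 216]
r2 m[X10→φ1] = [504, 288, 162]
r2 m[X10→φ2] = [336, 648, 432]
r2 m[X10→φ3] = [432, 288, 144]
r2 m[X3→φ5] = [1, 1, 1]
r2 m[X8→φ0] = [1, 1, 1]
r2 m[X14→φ4] = [7, 3, 9]
r2 m[X14→φ5] = [8, 7, 5]
r2 m[X0→φ2] = [6, 8, 7]
r2 m[X0→φ4] = [9, 4, 6]
r2 m[X1→φ3] = [1, 1, 1]
r2 m[X11→φ1] = [1, 1, 1]
r3 m[φ0→X10] = [8, 8, 6]
r3 m[φ0→X8] = [2268, 2646, 3024]
r3 m[φ1→X10] = [6, 9, 8]
r3 m[φ1→X11] = [1296, 3024, 1008]
r3 m[φ2→X10] = [54, 32, 21]
r3 m[φ2→X0] = [3024, 2592, 2016]
r3 m[φ3→X10] = [7, 9, 9]
r3 m[φ3→X1] = [1440, 2160, 3024]
r3 m[φ4→X14] = [32, 54, 36]
r3 m[φ4→X0] = [36, 56, 21]
r3 m[φ5→X3] = [40, 48, 56]
r3 m[φ5→X14] = [7, 3, 9]
r3 m[X10→φ0] = [378, 324, 216]
r3 m[X10→φ1] = [504, 288, 162]
r3 m[X10→φ2] = [336, 648, 432]
r3 m[X10→φ3] = [432, 288, 144]
r3 m[X3→φ5] = [1, 1, 1]
r3 m[X8→φ0] = [1, 1, 1]
r3 m[X14→φ4] = [7, 3, 9]
r3 m[X14→φ5] = [8, 7, 5]
r3 m[X0→φ2] = [6, 8, 7]
r3 m[X0→φ4] = [9, 4, 6]
r3 m[X1→φ3] = [1, 1, 1]
r3 m[X11→φ1] = [1, 1, 1]
r4 m[φ0→X10] = [8, 8, 6]
r4 m[φ0→X8] = [2268, 2646, 3024]
r4 m[φ1→X10] = [6, 9, 8]
r4 m[φ1→X11] = [1296, 3024, 1008]
r4 m[φ2→X10] = [54, 32, 21]
r4 m[φ2→X0] = [3024, 2592, 2016]
r4 m[φ3→X10] = [7, 9, 9]
r4 m[φ3→X1] = [1440, 2160, 3024]
r4 m[φ4→X14] = [32, 54, 36]
r4 m[φ4→X0] = [36, 56, 21]
r4 m[φ5→X3] = [40, 48, 56]
r4 m[φ5→X14] = [7, 3, 9]
r4 m[X10→φ0] = [2268, 2592, 1512]
r4 m[X10→φ1] = [3024, 2304, 1134]
r4 m[X10→φ2] = [336, 648, 432]
r4 m[X10→φ3] = [2592, 2304, 1008]
r4 m[X3→φ5] = [1, 1, 1]
r4 m[X8→φ0] = [1, 1, 1]
r4 m[X14→φ4] = [7, 3, 9]
r4 m[X14→φ5] = [32, 54, 36]
r4 m[X0→φ2] = [36, 56, 21]
r4 m[X0→φ4] = [3024, 2592, 2016]
r4 m[X1→φ3] = [1, 1, 1]
r4 m[X11→φ1] = [1, 1, 1]
r5 m[φ0→X10] = [8, 8, 6]
r5 m[φ0→X8] = [13608, 20736, 18144]
r5 m[φ1→X10] = [6, 9, 8]
r5 m[φ1→X11] = [9072, 20736, 6048]
r5 m[φ2→X10] = [324, 224, 112]
r5 m[φ2→X0] = [3024, 2592, 2016]
r5 m[φ3→X10] = [7, 9, 9]
r5 m[φ3→X1] = [11520, 12960, 20736]
r5 m[φ4→X14] = [20736, 18144, 12960]
r5 m[φ4→X0] = [36, 56, 21]
r5 m[φ5→X3] = [288, 192, 324]
r5 m[φ5→X14] = [7, 3, 9]
r5 m[X10→φ0] = [2268, 2592, 1512]
r5 m[X10→φ1] = [3024, 2304, 1134]
r5 m[X10→φ2] = [336, 648, 432]
r5 m[X10→φ3] = [2592, 2304, 1008]
r5 m[X3→φ5] = [1, 1, 1]
r5 m[X8→φ0] = [1, 1, 1]
r5 m[X14→φ4] = [7, 3, 9]
r5 m[X14→φ5] = [32, 54, 36]
r5 m[X0→φ2] = [36, 56, 21]
r5 m[X0→φ4] = [3024, 2592, 2016]
r5 m[X1→φ3] = [1, 1, 1]
r5 m[X11→φ1] = [1, 1, 1]
r6 m[φ0→X10] = [8, 8, 6]
r6 m[φ0→X8] = [13608, 20736, 18144]
r6 m[φ1→X10] = [6, 9, 8]
r6 m[φ1→X11] = [9072, 20736, 6048]
r6 m[φ2→X10] = [324, 224, 112]
r6 m[φ2→X0] = [3024, 2592, 2016]
r6 m[φ3→X10] = [7, 9, 9]
r6 m[φ3→X1] = [11520, 12960, 20736]
r6 m[φ4→X14] = [20736, 18144, 12960]
r6 m[φ4→X0] = [36, 56, 21]
r6 m[φ5→X3] = [288, 192, 324]
r6 m[φ5→X14] = [7, 3, 9]
r6 m[X10→φ0] = [13608, 18144, 8064]
r6 m[X10→φ1] = [18144, 16128, 6048]
r6 m[X10→φ2] = [336, 648, 432]
r6 m[X10→φ3] = [15552, 16128, 5376]
r6 m[X3→φ5] = [1, 1, 1]
r6 m[X8→φ0] = [1, 1, 1]
r6 m[X14→φ4] = [7, 3, 9]
r6 m[X14→φ5] = [20736, 18144, 12960]
r6 m[X0→φ2] = [36, 56, 21]
r6 m[X0→φ4] = [3024, 2592, 2016]
r6 m[X1→φ3] = [1, 1, 1]
r6 m[X11→φ1] = [1, 1, 1]
r7 m[φ0→X10] = [8, 8, 6]
r7 m[φ0→X8] = [81648, 145152, 108864]
r7 m[φ1→X10] = [6, 9, 8]
r7 m[φ1→X11] = [48384, 145152, 36288]
r7 m[φ2→X10] = [324, 224, 112]
r7 m[φ2→X0] = [3024, 2592, 2016]
r7 m[φ3→X10] = [7, 9, 9]
r7 m[φ3→X1] = [80640, 77760, 145152]
r7 m[φ4→X14] = [20736, 18144, 12960]
r7 m[φ4→X0] = [36, 56, 21]
r7 m[φ5→X3] = [103680, 124416, 145152]
r7 m[φ5→X14] = [7, 3, 9]
r7 m[X10→φ0] = [13608, 18144, 8064]
r7 m[X10→φ1] = [18144, 16128, 6048]
r7 m[X10→φ2] = [336, 648, 432]
r7 m[X10→φ3] = [15552, 16128, 5376]
r7 m[X3→φ5] = [1, 1, 1]
r7 m[X8→φ0] = [1, 1, 1]
r7 m[X14→φ4] = [7, 3, 9]
r7 m[X14→φ5] = [20736, 18144, 12960]
r7 m[X0→φ2] = [36, 56, 21]
r7 m[X0→φ4] = [3024, 2592, 2016]
r7 m[X1→φ3] = [1, 1, 1]
r7 m[X11→φ1] = [1, 1, 1]
r8 m[φ0→X10] = [8, 8, 6]
r8 m[φ0→X8] = [81648, 145152, 108864]
r8 m[φ1→X10] = [6, 9, 8]
r8 m[φ1→X11] = [48384, 145152, 36288]
r8 m[φ2→X10] = [324, 224, 112]
r8 m[φ2→X0] = [3024, 2592, 2016]
r8 m[φ3→X10] = [7, 9, 9]
r8 m[φ3→X1] = [80640, 77760, 145152]
r8 m[φ4→X14] = [20736, 18144, 12960]
r8 m[φ4→X0] = [36, 56, 21]
r8 m[φ5→X3] = [103680, 124416, 145152]
r8 m[φ5→X14] = [7, 3, 9]
r8 m[X10→φ0] = [13608, 18144, 8064]
r8 m[X10→φ1] = [18144, 16128, 6048]
r8 m[X10→φ2] = [336, 648, 432]
r8 m[X10→φ3] = [15552, 16128, 5376]
r8 m[X3→φ5] = [1, 1, 1]
r8 m[X8→φ0] = [1, 1, 1]
r8 m[X14→φ4] = [7, 3, 9]
r8 m[X14→φ5] = [20736, 18144, 12960]
r8 m[X0→φ2] = [36, 56, 21]
r8 m[X0→φ4] = [3024, 2592, 2016]
r8 m[X1→φ3] = [1, 1, 1]
r8 m[X11→φ1] = [1, 1, 1]
fixed point reached at round 8
traceback from X10: (X10=1, X3=2, X8=1, X14=0, X0=1, X1=2, X11=1), score=145152

assignment: (X10=1, X3=2, X8=1, X14=0, X0=1, X1=2, X11=1); score = 145152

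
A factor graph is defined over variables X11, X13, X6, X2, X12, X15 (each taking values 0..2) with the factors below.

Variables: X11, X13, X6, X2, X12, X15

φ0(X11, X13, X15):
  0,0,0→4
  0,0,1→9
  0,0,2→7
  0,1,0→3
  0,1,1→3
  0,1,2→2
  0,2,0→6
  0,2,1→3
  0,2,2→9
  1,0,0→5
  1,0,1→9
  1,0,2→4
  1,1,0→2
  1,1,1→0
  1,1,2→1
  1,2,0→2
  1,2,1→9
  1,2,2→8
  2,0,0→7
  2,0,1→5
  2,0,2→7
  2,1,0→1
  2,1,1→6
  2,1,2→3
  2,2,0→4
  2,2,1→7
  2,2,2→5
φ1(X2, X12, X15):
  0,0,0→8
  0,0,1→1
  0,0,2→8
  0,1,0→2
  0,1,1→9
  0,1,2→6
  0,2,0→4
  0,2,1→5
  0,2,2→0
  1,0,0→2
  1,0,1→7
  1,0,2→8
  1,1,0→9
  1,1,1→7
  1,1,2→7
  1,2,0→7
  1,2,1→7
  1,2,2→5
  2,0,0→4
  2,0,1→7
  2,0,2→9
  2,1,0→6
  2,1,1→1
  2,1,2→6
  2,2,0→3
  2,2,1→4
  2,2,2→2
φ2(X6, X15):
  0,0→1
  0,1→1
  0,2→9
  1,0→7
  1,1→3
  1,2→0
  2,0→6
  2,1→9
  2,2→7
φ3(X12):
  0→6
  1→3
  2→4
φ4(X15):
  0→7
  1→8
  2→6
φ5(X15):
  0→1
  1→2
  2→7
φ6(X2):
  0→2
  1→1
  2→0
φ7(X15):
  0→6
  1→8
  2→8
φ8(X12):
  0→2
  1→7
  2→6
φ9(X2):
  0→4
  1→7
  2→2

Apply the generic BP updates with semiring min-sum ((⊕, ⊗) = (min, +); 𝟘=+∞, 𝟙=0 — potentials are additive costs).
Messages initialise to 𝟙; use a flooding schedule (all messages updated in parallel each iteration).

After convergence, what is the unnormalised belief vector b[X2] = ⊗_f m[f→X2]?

b[X2] = [34, 34, 30]

init: all messages = 𝟙 over 3 values
r1 m[φ0→X11] = [2, 0, 1]
r1 m[φ0→X13] = [4, 0, 2]
r1 m[φ0→X15] = [1, 0, 1]
r1 m[φ1→X2] = [0, 2, 1]
r1 m[φ1→X12] = [1, 1, 0]
r1 m[φ1→X15] = [2, 1, 0]
r1 m[φ2→X6] = [1, 0, 6]
r1 m[φ2→X15] = [1, 1, 0]
r1 m[φ3→X12] = [6, 3, 4]
r1 m[φ4→X15] = [7, 8, 6]
r1 m[φ5→X15] = [1, 2, 7]
r1 m[φ6→X2] = [2, 1, 0]
r1 m[φ7→X15] = [6, 8, 8]
r1 m[φ8→X12] = [2, 7, 6]
r1 m[φ9→X2] = [4, 7, 2]
r1 m[X11→φ0] = [0, 0, 0]
r1 m[X13→φ0] = [0, 0, 0]
r1 m[X6→φ2] = [0, 0, 0]
r1 m[X2→φ1] = [0, 0, 0]
r1 m[X2→φ6] = [0, 0, 0]
r1 m[X2→φ9] = [0, 0, 0]
r1 m[X12→φ1] = [0, 0, 0]
r1 m[X12→φ3] = [0, 0, 0]
r1 m[X12→φ8] = [0, 0, 0]
r1 m[X15→φ0] = [0, 0, 0]
r1 m[X15→φ1] = [0, 0, 0]
r1 m[X15→φ2] = [0, 0, 0]
r1 m[X15→φ4] = [0, 0, 0]
r1 m[X15→φ5] = [0, 0, 0]
r1 m[X15→φ7] = [0, 0, 0]
r2 m[φ0→X11] = [2, 0, 1]
r2 m[φ0→X13] = [4, 0, 2]
r2 m[φ0→X15] = [1, 0, 1]
r2 m[φ1→X2] = [0, 2, 1]
r2 m[φ1→X12] = [1, 1, 0]
r2 m[φ1→X15] = [2, 1, 0]
r2 m[φ2→X6] = [1, 0, 6]
r2 m[φ2→X15] = [1, 1, 0]
r2 m[φ3→X12] = [6, 3, 4]
r2 m[φ4→X15] = [7, 8, 6]
r2 m[φ5→X15] = [1, 2, 7]
r2 m[φ6→X2] = [2, 1, 0]
r2 m[φ7→X15] = [6, 8, 8]
r2 m[φ8→X12] = [2, 7, 6]
r2 m[φ9→X2] = [4, 7, 2]
r2 m[X11→φ0] = [0, 0, 0]
r2 m[X13→φ0] = [0, 0, 0]
r2 m[X6→φ2] = [0, 0, 0]
r2 m[X2→φ1] = [6, 8, 2]
r2 m[X2→φ6] = [4, 9, 3]
r2 m[X2→φ9] = [2, 3, 1]
r2 m[X12→φ1] = [8, 10, 10]
r2 m[X12→φ3] = [3, 8, 6]
r2 m[X12→φ8] = [7, 4, 4]
r2 m[X15→φ0] = [17, 20, 21]
r2 m[X15→φ1] = [16, 19, 22]
r2 m[X15→φ2] = [17, 19, 22]
r2 m[X15→φ4] = [11, 12, 16]
r2 m[X15→φ5] = [17, 18, 15]
r2 m[X15→φ7] = [12, 12, 14]
r3 m[φ0→X11] = [20, 19, 18]
r3 m[φ0→X13] = [21, 18, 19]
r3 m[φ0→X15] = [1, 0, 1]
r3 m[φ1→X2] = [28, 26, 28]
r3 m[φ1→X12] = [22, 22, 21]
r3 m[φ1→X15] = [14, 13, 14]
r3 m[φ2→X6] = [18, 22, 23]
r3 m[φ2→X15] = [1, 1, 0]
r3 m[φ3→X12] = [6, 3, 4]
r3 m[φ4→X15] = [7, 8, 6]
r3 m[φ5→X15] = [1, 2, 7]
r3 m[φ6→X2] = [2, 1, 0]
r3 m[φ7→X15] = [6, 8, 8]
r3 m[φ8→X12] = [2, 7, 6]
r3 m[φ9→X2] = [4, 7, 2]
r3 m[X11→φ0] = [0, 0, 0]
r3 m[X13→φ0] = [0, 0, 0]
r3 m[X6→φ2] = [0, 0, 0]
r3 m[X2→φ1] = [6, 8, 2]
r3 m[X2→φ6] = [4, 9, 3]
r3 m[X2→φ9] = [2, 3, 1]
r3 m[X12→φ1] = [8, 10, 10]
r3 m[X12→φ3] = [3, 8, 6]
r3 m[X12→φ8] = [7, 4, 4]
r3 m[X15→φ0] = [17, 20, 21]
r3 m[X15→φ1] = [16, 19, 22]
r3 m[X15→φ2] = [17, 19, 22]
r3 m[X15→φ4] = [11, 12, 16]
r3 m[X15→φ5] = [17, 18, 15]
r3 m[X15→φ7] = [12, 12, 14]
r4 m[φ0→X11] = [20, 19, 18]
r4 m[φ0→X13] = [21, 18, 19]
r4 m[φ0→X15] = [1, 0, 1]
r4 m[φ1→X2] = [28, 26, 28]
r4 m[φ1→X12] = [22, 22, 21]
r4 m[φ1→X15] = [14, 13, 14]
r4 m[φ2→X6] = [18, 22, 23]
r4 m[φ2→X15] = [1, 1, 0]
r4 m[φ3→X12] = [6, 3, 4]
r4 m[φ4→X15] = [7, 8, 6]
r4 m[φ5→X15] = [1, 2, 7]
r4 m[φ6→X2] = [2, 1, 0]
r4 m[φ7→X15] = [6, 8, 8]
r4 m[φ8→X12] = [2, 7, 6]
r4 m[φ9→X2] = [4, 7, 2]
r4 m[X11→φ0] = [0, 0, 0]
r4 m[X13→φ0] = [0, 0, 0]
r4 m[X6→φ2] = [0, 0, 0]
r4 m[X2→φ1] = [6, 8, 2]
r4 m[X2→φ6] = [32, 33, 30]
r4 m[X2→φ9] = [30, 27, 28]
r4 m[X12→φ1] = [8, 10, 10]
r4 m[X12→φ3] = [24, 29, 27]
r4 m[X12→φ8] = [28, 25, 25]
r4 m[X15→φ0] = [29, 32, 35]
r4 m[X15→φ1] = [16, 19, 22]
r4 m[X15→φ2] = [29, 31, 36]
r4 m[X15→φ4] = [23, 24, 30]
r4 m[X15→φ5] = [29, 30, 29]
r4 m[X15→φ7] = [24, 24, 28]
r5 m[φ0→X11] = [32, 31, 30]
r5 m[φ0→X13] = [33, 30, 31]
r5 m[φ0→X15] = [1, 0, 1]
r5 m[φ1→X2] = [28, 26, 28]
r5 m[φ1→X12] = [22, 22, 21]
r5 m[φ1→X15] = [14, 13, 14]
r5 m[φ2→X6] = [30, 34, 35]
r5 m[φ2→X15] = [1, 1, 0]
r5 m[φ3→X12] = [6, 3, 4]
r5 m[φ4→X15] = [7, 8, 6]
r5 m[φ5→X15] = [1, 2, 7]
r5 m[φ6→X2] = [2, 1, 0]
r5 m[φ7→X15] = [6, 8, 8]
r5 m[φ8→X12] = [2, 7, 6]
r5 m[φ9→X2] = [4, 7, 2]
r5 m[X11→φ0] = [0, 0, 0]
r5 m[X13→φ0] = [0, 0, 0]
r5 m[X6→φ2] = [0, 0, 0]
r5 m[X2→φ1] = [6, 8, 2]
r5 m[X2→φ6] = [32, 33, 30]
r5 m[X2→φ9] = [30, 27, 28]
r5 m[X12→φ1] = [8, 10, 10]
r5 m[X12→φ3] = [24, 29, 27]
r5 m[X12→φ8] = [28, 25, 25]
r5 m[X15→φ0] = [29, 32, 35]
r5 m[X15→φ1] = [16, 19, 22]
r5 m[X15→φ2] = [29, 31, 36]
r5 m[X15→φ4] = [23, 24, 30]
r5 m[X15→φ5] = [29, 30, 29]
r5 m[X15→φ7] = [24, 24, 28]
r6 m[φ0→X11] = [32, 31, 30]
r6 m[φ0→X13] = [33, 30, 31]
r6 m[φ0→X15] = [1, 0, 1]
r6 m[φ1→X2] = [28, 26, 28]
r6 m[φ1→X12] = [22, 22, 21]
r6 m[φ1→X15] = [14, 13, 14]
r6 m[φ2→X6] = [30, 34, 35]
r6 m[φ2→X15] = [1, 1, 0]
r6 m[φ3→X12] = [6, 3, 4]
r6 m[φ4→X15] = [7, 8, 6]
r6 m[φ5→X15] = [1, 2, 7]
r6 m[φ6→X2] = [2, 1, 0]
r6 m[φ7→X15] = [6, 8, 8]
r6 m[φ8→X12] = [2, 7, 6]
r6 m[φ9→X2] = [4, 7, 2]
r6 m[X11→φ0] = [0, 0, 0]
r6 m[X13→φ0] = [0, 0, 0]
r6 m[X6→φ2] = [0, 0, 0]
r6 m[X2→φ1] = [6, 8, 2]
r6 m[X2→φ6] = [32, 33, 30]
r6 m[X2→φ9] = [30, 27, 28]
r6 m[X12→φ1] = [8, 10, 10]
r6 m[X12→φ3] = [24, 29, 27]
r6 m[X12→φ8] = [28, 25, 25]
r6 m[X15→φ0] = [29, 32, 35]
r6 m[X15→φ1] = [16, 19, 22]
r6 m[X15→φ2] = [29, 31, 36]
r6 m[X15→φ4] = [23, 24, 30]
r6 m[X15→φ5] = [29, 30, 29]
r6 m[X15→φ7] = [24, 24, 28]
fixed point reached at round 6
b[X2] = ⊗ incoming = [34, 34, 30]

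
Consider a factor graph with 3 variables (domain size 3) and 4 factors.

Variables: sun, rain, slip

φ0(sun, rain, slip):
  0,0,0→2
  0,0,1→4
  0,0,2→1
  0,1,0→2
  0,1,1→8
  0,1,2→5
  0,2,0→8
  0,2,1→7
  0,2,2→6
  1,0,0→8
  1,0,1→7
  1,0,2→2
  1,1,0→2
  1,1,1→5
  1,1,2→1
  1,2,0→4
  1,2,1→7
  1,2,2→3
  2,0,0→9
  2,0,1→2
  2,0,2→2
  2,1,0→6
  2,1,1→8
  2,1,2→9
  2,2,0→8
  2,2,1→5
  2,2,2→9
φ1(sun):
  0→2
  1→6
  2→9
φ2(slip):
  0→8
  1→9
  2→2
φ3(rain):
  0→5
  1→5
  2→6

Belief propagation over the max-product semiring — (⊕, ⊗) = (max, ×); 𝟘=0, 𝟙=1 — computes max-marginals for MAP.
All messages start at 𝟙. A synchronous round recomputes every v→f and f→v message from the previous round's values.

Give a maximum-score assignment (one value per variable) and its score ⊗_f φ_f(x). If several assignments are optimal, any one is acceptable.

assignment: (sun=2, rain=2, slip=0); score = 3456

init: all messages = 𝟙 over 3 values
r1 m[φ0→sun] = [8, 8, 9]
r1 m[φ0→rain] = [9, 9, 9]
r1 m[φ0→slip] = [9, 8, 9]
r1 m[φ1→sun] = [2, 6, 9]
r1 m[φ2→slip] = [8, 9, 2]
r1 m[φ3→rain] = [5, 5, 6]
r1 m[sun→φ0] = [1, 1, 1]
r1 m[sun→φ1] = [1, 1, 1]
r1 m[rain→φ0] = [1, 1, 1]
r1 m[rain→φ3] = [1, 1, 1]
r1 m[slip→φ0] = [1, 1, 1]
r1 m[slip→φ2] = [1, 1, 1]
r2 m[φ0→sun] = [8, 8, 9]
r2 m[φ0→rain] = [9, 9, 9]
r2 m[φ0→slip] = [9, 8, 9]
r2 m[φ1→sun] = [2, 6, 9]
r2 m[φ2→slip] = [8, 9, 2]
r2 m[φ3→rain] = [5, 5, 6]
r2 m[sun→φ0] = [2, 6, 9]
r2 m[sun→φ1] = [8, 8, 9]
r2 m[rain→φ0] = [5, 5, 6]
r2 m[rain→φ3] = [9, 9, 9]
r2 m[slip→φ0] = [8, 9, 2]
r2 m[slip→φ2] = [9, 8, 9]
r3 m[φ0→sun] = [384, 378, 384]
r3 m[φ0→rain] = [648, 648, 576]
r3 m[φ0→slip] = [432, 360, 486]
r3 m[φ1→sun] = [2, 6, 9]
r3 m[φ2→slip] = [8, 9, 2]
r3 m[φ3→rain] = [5, 5, 6]
r3 m[sun→φ0] = [2, 6, 9]
r3 m[sun→φ1] = [8, 8, 9]
r3 m[rain→φ0] = [5, 5, 6]
r3 m[rain→φ3] = [9, 9, 9]
r3 m[slip→φ0] = [8, 9, 2]
r3 m[slip→φ2] = [9, 8, 9]
r4 m[φ0→sun] = [384, 378, 384]
r4 m[φ0→rain] = [648, 648, 576]
r4 m[φ0→slip] = [432, 360, 486]
r4 m[φ1→sun] = [2, 6, 9]
r4 m[φ2→slip] = [8, 9, 2]
r4 m[φ3→rain] = [5, 5, 6]
r4 m[sun→φ0] = [2, 6, 9]
r4 m[sun→φ1] = [384, 378, 384]
r4 m[rain→φ0] = [5, 5, 6]
r4 m[rain→φ3] = [648, 648, 576]
r4 m[slip→φ0] = [8, 9, 2]
r4 m[slip→φ2] = [432, 360, 486]
r5 m[φ0→sun] = [384, 378, 384]
r5 m[φ0→rain] = [648, 648, 576]
r5 m[φ0→slip] = [432, 360, 486]
r5 m[φ1→sun] = [2, 6, 9]
r5 m[φ2→slip] = [8, 9, 2]
r5 m[φ3→rain] = [5, 5, 6]
r5 m[sun→φ0] = [2, 6, 9]
r5 m[sun→φ1] = [384, 378, 384]
r5 m[rain→φ0] = [5, 5, 6]
r5 m[rain→φ3] = [648, 648, 576]
r5 m[slip→φ0] = [8, 9, 2]
r5 m[slip→φ2] = [432, 360, 486]
fixed point reached at round 5
traceback from sun: (sun=2, rain=2, slip=0), score=3456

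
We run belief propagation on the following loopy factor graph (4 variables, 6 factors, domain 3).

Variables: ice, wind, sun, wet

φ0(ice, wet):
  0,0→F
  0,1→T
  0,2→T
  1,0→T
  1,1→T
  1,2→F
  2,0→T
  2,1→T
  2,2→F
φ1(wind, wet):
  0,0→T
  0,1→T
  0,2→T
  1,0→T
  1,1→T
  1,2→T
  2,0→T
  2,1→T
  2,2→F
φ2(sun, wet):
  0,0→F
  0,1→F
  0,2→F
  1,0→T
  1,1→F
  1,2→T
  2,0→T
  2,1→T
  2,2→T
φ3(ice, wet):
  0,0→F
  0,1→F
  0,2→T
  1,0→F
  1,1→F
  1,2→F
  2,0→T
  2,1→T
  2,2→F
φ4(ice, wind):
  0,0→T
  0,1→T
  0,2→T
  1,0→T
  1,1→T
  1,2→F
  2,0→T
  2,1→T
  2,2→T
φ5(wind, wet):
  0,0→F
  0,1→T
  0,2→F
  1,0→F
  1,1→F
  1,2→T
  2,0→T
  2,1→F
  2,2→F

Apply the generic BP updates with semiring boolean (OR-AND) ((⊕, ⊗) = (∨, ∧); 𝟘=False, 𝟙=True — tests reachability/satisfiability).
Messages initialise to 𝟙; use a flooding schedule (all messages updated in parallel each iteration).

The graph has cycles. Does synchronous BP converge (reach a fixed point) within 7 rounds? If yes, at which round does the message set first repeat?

init: all messages = 𝟙 over 3 values
r1 m[φ0→ice] = [T, T, T]
r1 m[φ0→wet] = [T, T, T]
r1 m[φ1→wind] = [T, T, T]
r1 m[φ1→wet] = [T, T, T]
r1 m[φ2→sun] = [F, T, T]
r1 m[φ2→wet] = [T, T, T]
r1 m[φ3→ice] = [T, F, T]
r1 m[φ3→wet] = [T, T, T]
r1 m[φ4→ice] = [T, T, T]
r1 m[φ4→wind] = [T, T, T]
r1 m[φ5→wind] = [T, T, T]
r1 m[φ5→wet] = [T, T, T]
r1 m[ice→φ0] = [T, T, T]
r1 m[ice→φ3] = [T, T, T]
r1 m[ice→φ4] = [T, T, T]
r1 m[wind→φ1] = [T, T, T]
r1 m[wind→φ4] = [T, T, T]
r1 m[wind→φ5] = [T, T, T]
r1 m[sun→φ2] = [T, T, T]
r1 m[wet→φ0] = [T, T, T]
r1 m[wet→φ1] = [T, T, T]
r1 m[wet→φ2] = [T, T, T]
r1 m[wet→φ3] = [T, T, T]
r1 m[wet→φ5] = [T, T, T]
r2 m[φ0→ice] = [T, T, T]
r2 m[φ0→wet] = [T, T, T]
r2 m[φ1→wind] = [T, T, T]
r2 m[φ1→wet] = [T, T, T]
r2 m[φ2→sun] = [F, T, T]
r2 m[φ2→wet] = [T, T, T]
r2 m[φ3→ice] = [T, F, T]
r2 m[φ3→wet] = [T, T, T]
r2 m[φ4→ice] = [T, T, T]
r2 m[φ4→wind] = [T, T, T]
r2 m[φ5→wind] = [T, T, T]
r2 m[φ5→wet] = [T, T, T]
r2 m[ice→φ0] = [T, F, T]
r2 m[ice→φ3] = [T, T, T]
r2 m[ice→φ4] = [T, F, T]
r2 m[wind→φ1] = [T, T, T]
r2 m[wind→φ4] = [T, T, T]
r2 m[wind→φ5] = [T, T, T]
r2 m[sun→φ2] = [T, T, T]
r2 m[wet→φ0] = [T, T, T]
r2 m[wet→φ1] = [T, T, T]
r2 m[wet→φ2] = [T, T, T]
r2 m[wet→φ3] = [T, T, T]
r2 m[wet→φ5] = [T, T, T]
r3 m[φ0→ice] = [T, T, T]
r3 m[φ0→wet] = [T, T, T]
r3 m[φ1→wind] = [T, T, T]
r3 m[φ1→wet] = [T, T, T]
r3 m[φ2→sun] = [F, T, T]
r3 m[φ2→wet] = [T, T, T]
r3 m[φ3→ice] = [T, F, T]
r3 m[φ3→wet] = [T, T, T]
r3 m[φ4→ice] = [T, T, T]
r3 m[φ4→wind] = [T, T, T]
r3 m[φ5→wind] = [T, T, T]
r3 m[φ5→wet] = [T, T, T]
r3 m[ice→φ0] = [T, F, T]
r3 m[ice→φ3] = [T, T, T]
r3 m[ice→φ4] = [T, F, T]
r3 m[wind→φ1] = [T, T, T]
r3 m[wind→φ4] = [T, T, T]
r3 m[wind→φ5] = [T, T, T]
r3 m[sun→φ2] = [T, T, T]
r3 m[wet→φ0] = [T, T, T]
r3 m[wet→φ1] = [T, T, T]
r3 m[wet→φ2] = [T, T, T]
r3 m[wet→φ3] = [T, T, T]
r3 m[wet→φ5] = [T, T, T]
fixed point reached at round 3
messages reach a fixed point at round 3

CONVERGED at round 3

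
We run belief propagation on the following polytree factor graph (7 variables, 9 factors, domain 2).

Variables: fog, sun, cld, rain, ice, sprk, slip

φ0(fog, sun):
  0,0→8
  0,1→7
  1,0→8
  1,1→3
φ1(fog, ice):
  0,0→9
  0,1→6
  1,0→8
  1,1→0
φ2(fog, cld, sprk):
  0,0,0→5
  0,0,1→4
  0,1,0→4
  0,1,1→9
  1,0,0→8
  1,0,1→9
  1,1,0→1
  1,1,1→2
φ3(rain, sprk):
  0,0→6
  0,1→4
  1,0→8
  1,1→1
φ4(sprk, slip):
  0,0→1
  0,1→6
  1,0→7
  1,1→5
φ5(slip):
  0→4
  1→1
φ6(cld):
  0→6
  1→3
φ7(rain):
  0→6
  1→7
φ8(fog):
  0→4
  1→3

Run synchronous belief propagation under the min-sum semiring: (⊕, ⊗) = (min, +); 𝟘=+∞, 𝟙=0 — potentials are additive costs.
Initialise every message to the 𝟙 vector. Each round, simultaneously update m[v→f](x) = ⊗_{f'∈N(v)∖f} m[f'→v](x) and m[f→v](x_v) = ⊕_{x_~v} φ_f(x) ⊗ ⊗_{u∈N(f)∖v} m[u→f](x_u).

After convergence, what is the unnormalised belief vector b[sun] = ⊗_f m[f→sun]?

init: all messages = 𝟙 over 2 values
r1 m[φ0→fog] = [7, 3]
r1 m[φ0→sun] = [8, 3]
r1 m[φ1→fog] = [6, 0]
r1 m[φ1→ice] = [8, 0]
r1 m[φ2→fog] = [4, 1]
r1 m[φ2→cld] = [4, 1]
r1 m[φ2→sprk] = [1, 2]
r1 m[φ3→rain] = [4, 1]
r1 m[φ3→sprk] = [6, 1]
r1 m[φ4→sprk] = [1, 5]
r1 m[φ4→slip] = [1, 5]
r1 m[φ5→slip] = [4, 1]
r1 m[φ6→cld] = [6, 3]
r1 m[φ7→rain] = [6, 7]
r1 m[φ8→fog] = [4, 3]
r1 m[fog→φ0] = [0, 0]
r1 m[fog→φ1] = [0, 0]
r1 m[fog→φ2] = [0, 0]
r1 m[fog→φ8] = [0, 0]
r1 m[sun→φ0] = [0, 0]
r1 m[cld→φ2] = [0, 0]
r1 m[cld→φ6] = [0, 0]
r1 m[rain→φ3] = [0, 0]
r1 m[rain→φ7] = [0, 0]
r1 m[ice→φ1] = [0, 0]
r1 m[sprk→φ2] = [0, 0]
r1 m[sprk→φ3] = [0, 0]
r1 m[sprk→φ4] = [0, 0]
r1 m[slip→φ4] = [0, 0]
r1 m[slip→φ5] = [0, 0]
r2 m[φ0→fog] = [7, 3]
r2 m[φ0→sun] = [8, 3]
r2 m[φ1→fog] = [6, 0]
r2 m[φ1→ice] = [8, 0]
r2 m[φ2→fog] = [4, 1]
r2 m[φ2→cld] = [4, 1]
r2 m[φ2→sprk] = [1, 2]
r2 m[φ3→rain] = [4, 1]
r2 m[φ3→sprk] = [6, 1]
r2 m[φ4→sprk] = [1, 5]
r2 m[φ4→slip] = [1, 5]
r2 m[φ5→slip] = [4, 1]
r2 m[φ6→cld] = [6, 3]
r2 m[φ7→rain] = [6, 7]
r2 m[φ8→fog] = [4, 3]
r2 m[fog→φ0] = [14, 4]
r2 m[fog→φ1] = [15, 7]
r2 m[fog→φ2] = [17, 6]
r2 m[fog→φ8] = [17, 4]
r2 m[sun→φ0] = [0, 0]
r2 m[cld→φ2] = [6, 3]
r2 m[cld→φ6] = [4, 1]
r2 m[rain→φ3] = [6, 7]
r2 m[rain→φ7] = [4, 1]
r2 m[ice→φ1] = [0, 0]
r2 m[sprk→φ2] = [7, 6]
r2 m[sprk→φ3] = [2, 7]
r2 m[sprk→φ4] = [7, 3]
r2 m[slip→φ4] = [4, 1]
r2 m[slip→φ5] = [1, 5]
r3 m[φ0→fog] = [7, 3]
r3 m[φ0→sun] = [12, 7]
r3 m[φ1→fog] = [6, 0]
r3 m[φ1→ice] = [15, 7]
r3 m[φ2→fog] = [14, 11]
r3 m[φ2→cld] = [21, 14]
r3 m[φ2→sprk] = [10, 11]
r3 m[φ3→rain] = [8, 8]
r3 m[φ3→sprk] = [12, 8]
r3 m[φ4→sprk] = [5, 6]
r3 m[φ4→slip] = [8, 8]
r3 m[φ5→slip] = [4, 1]
r3 m[φ6→cld] = [6, 3]
r3 m[φ7→rain] = [6, 7]
r3 m[φ8→fog] = [4, 3]
r3 m[fog→φ0] = [14, 4]
r3 m[fog→φ1] = [15, 7]
r3 m[fog→φ2] = [17, 6]
r3 m[fog→φ8] = [17, 4]
r3 m[sun→φ0] = [0, 0]
r3 m[cld→φ2] = [6, 3]
r3 m[cld→φ6] = [4, 1]
r3 m[rain→φ3] = [6, 7]
r3 m[rain→φ7] = [4, 1]
r3 m[ice→φ1] = [0, 0]
r3 m[sprk→φ2] = [7, 6]
r3 m[sprk→φ3] = [2, 7]
r3 m[sprk→φ4] = [7, 3]
r3 m[slip→φ4] = [4, 1]
r3 m[slip→φ5] = [1, 5]
r4 m[φ0→fog] = [7, 3]
r4 m[φ0→sun] = [12, 7]
r4 m[φ1→fog] = [6, 0]
r4 m[φ1→ice] = [15, 7]
r4 m[φ2→fog] = [14, 11]
r4 m[φ2→cld] = [21, 14]
r4 m[φ2→sprk] = [10, 11]
r4 m[φ3→rain] = [8, 8]
r4 m[φ3→sprk] = [12, 8]
r4 m[φ4→sprk] = [5, 6]
r4 m[φ4→slip] = [8, 8]
r4 m[φ5→slip] = [4, 1]
r4 m[φ6→cld] = [6, 3]
r4 m[φ7→rain] = [6, 7]
r4 m[φ8→fog] = [4, 3]
r4 m[fog→φ0] = [24, 14]
r4 m[fog→φ1] = [25, 17]
r4 m[fog→φ2] = [17, 6]
r4 m[fog→φ8] = [27, 14]
r4 m[sun→φ0] = [0, 0]
r4 m[cld→φ2] = [6, 3]
r4 m[cld→φ6] = [21, 14]
r4 m[rain→φ3] = [6, 7]
r4 m[rain→φ7] = [8, 8]
r4 m[ice→φ1] = [0, 0]
r4 m[sprk→φ2] = [17, 14]
r4 m[sprk→φ3] = [15, 17]
r4 m[sprk→φ4] = [22, 19]
r4 m[slip→φ4] = [4, 1]
r4 m[slip→φ5] = [8, 8]
r5 m[φ0→fog] = [7, 3]
r5 m[φ0→sun] = [22, 17]
r5 m[φ1→fog] = [6, 0]
r5 m[φ1→ice] = [25, 17]
r5 m[φ2→fog] = [24, 19]
r5 m[φ2→cld] = [29, 22]
r5 m[φ2→sprk] = [10, 11]
r5 m[φ3→rain] = [21, 18]
r5 m[φ3→sprk] = [12, 8]
r5 m[φ4→sprk] = [5, 6]
r5 m[φ4→slip] = [23, 24]
r5 m[φ5→slip] = [4, 1]
r5 m[φ6→cld] = [6, 3]
r5 m[φ7→rain] = [6, 7]
r5 m[φ8→fog] = [4, 3]
r5 m[fog→φ0] = [24, 14]
r5 m[fog→φ1] = [25, 17]
r5 m[fog→φ2] = [17, 6]
r5 m[fog→φ8] = [27, 14]
r5 m[sun→φ0] = [0, 0]
r5 m[cld→φ2] = [6, 3]
r5 m[cld→φ6] = [21, 14]
r5 m[rain→φ3] = [6, 7]
r5 m[rain→φ7] = [8, 8]
r5 m[ice→φ1] = [0, 0]
r5 m[sprk→φ2] = [17, 14]
r5 m[sprk→φ3] = [15, 17]
r5 m[sprk→φ4] = [22, 19]
r5 m[slip→φ4] = [4, 1]
r5 m[slip→φ5] = [8, 8]
r6 m[φ0→fog] = [7, 3]
r6 m[φ0→sun] = [22, 17]
r6 m[φ1→fog] = [6, 0]
r6 m[φ1→ice] = [25, 17]
r6 m[φ2→fog] = [24, 19]
r6 m[φ2→cld] = [29, 22]
r6 m[φ2→sprk] = [10, 11]
r6 m[φ3→rain] = [21, 18]
r6 m[φ3→sprk] = [12, 8]
r6 m[φ4→sprk] = [5, 6]
r6 m[φ4→slip] = [23, 24]
r6 m[φ5→slip] = [4, 1]
r6 m[φ6→cld] = [6, 3]
r6 m[φ7→rain] = [6, 7]
r6 m[φ8→fog] = [4, 3]
r6 m[fog→φ0] = [34, 22]
r6 m[fog→φ1] = [35, 25]
r6 m[fog→φ2] = [17, 6]
r6 m[fog→φ8] = [37, 22]
r6 m[sun→φ0] = [0, 0]
r6 m[cld→φ2] = [6, 3]
r6 m[cld→φ6] = [29, 22]
r6 m[rain→φ3] = [6, 7]
r6 m[rain→φ7] = [21, 18]
r6 m[ice→φ1] = [0, 0]
r6 m[sprk→φ2] = [17, 14]
r6 m[sprk→φ3] = [15, 17]
r6 m[sprk→φ4] = [22, 19]
r6 m[slip→φ4] = [4, 1]
r6 m[slip→φ5] = [23, 24]
r7 m[φ0→fog] = [7, 3]
r7 m[φ0→sun] = [30, 25]
r7 m[φ1→fog] = [6, 0]
r7 m[φ1→ice] = [33, 25]
r7 m[φ2→fog] = [24, 19]
r7 m[φ2→cld] = [29, 22]
r7 m[φ2→sprk] = [10, 11]
r7 m[φ3→rain] = [21, 18]
r7 m[φ3→sprk] = [12, 8]
r7 m[φ4→sprk] = [5, 6]
r7 m[φ4→slip] = [23, 24]
r7 m[φ5→slip] = [4, 1]
r7 m[φ6→cld] = [6, 3]
r7 m[φ7→rain] = [6, 7]
r7 m[φ8→fog] = [4, 3]
r7 m[fog→φ0] = [34, 22]
r7 m[fog→φ1] = [35, 25]
r7 m[fog→φ2] = [17, 6]
r7 m[fog→φ8] = [37, 22]
r7 m[sun→φ0] = [0, 0]
r7 m[cld→φ2] = [6, 3]
r7 m[cld→φ6] = [29, 22]
r7 m[rain→φ3] = [6, 7]
r7 m[rain→φ7] = [21, 18]
r7 m[ice→φ1] = [0, 0]
r7 m[sprk→φ2] = [17, 14]
r7 m[sprk→φ3] = [15, 17]
r7 m[sprk→φ4] = [22, 19]
r7 m[slip→φ4] = [4, 1]
r7 m[slip→φ5] = [23, 24]
r8 m[φ0→fog] = [7, 3]
r8 m[φ0→sun] = [30, 25]
r8 m[φ1→fog] = [6, 0]
r8 m[φ1→ice] = [33, 25]
r8 m[φ2→fog] = [24, 19]
r8 m[φ2→cld] = [29, 22]
r8 m[φ2→sprk] = [10, 11]
r8 m[φ3→rain] = [21, 18]
r8 m[φ3→sprk] = [12, 8]
r8 m[φ4→sprk] = [5, 6]
r8 m[φ4→slip] = [23, 24]
r8 m[φ5→slip] = [4, 1]
r8 m[φ6→cld] = [6, 3]
r8 m[φ7→rain] = [6, 7]
r8 m[φ8→fog] = [4, 3]
r8 m[fog→φ0] = [34, 22]
r8 m[fog→φ1] = [35, 25]
r8 m[fog→φ2] = [17, 6]
r8 m[fog→φ8] = [37, 22]
r8 m[sun→φ0] = [0, 0]
r8 m[cld→φ2] = [6, 3]
r8 m[cld→φ6] = [29, 22]
r8 m[rain→φ3] = [6, 7]
r8 m[rain→φ7] = [21, 18]
r8 m[ice→φ1] = [0, 0]
r8 m[sprk→φ2] = [17, 14]
r8 m[sprk→φ3] = [15, 17]
r8 m[sprk→φ4] = [22, 19]
r8 m[slip→φ4] = [4, 1]
r8 m[slip→φ5] = [23, 24]
fixed point reached at round 8
b[sun] = ⊗ incoming = [30, 25]

b[sun] = [30, 25]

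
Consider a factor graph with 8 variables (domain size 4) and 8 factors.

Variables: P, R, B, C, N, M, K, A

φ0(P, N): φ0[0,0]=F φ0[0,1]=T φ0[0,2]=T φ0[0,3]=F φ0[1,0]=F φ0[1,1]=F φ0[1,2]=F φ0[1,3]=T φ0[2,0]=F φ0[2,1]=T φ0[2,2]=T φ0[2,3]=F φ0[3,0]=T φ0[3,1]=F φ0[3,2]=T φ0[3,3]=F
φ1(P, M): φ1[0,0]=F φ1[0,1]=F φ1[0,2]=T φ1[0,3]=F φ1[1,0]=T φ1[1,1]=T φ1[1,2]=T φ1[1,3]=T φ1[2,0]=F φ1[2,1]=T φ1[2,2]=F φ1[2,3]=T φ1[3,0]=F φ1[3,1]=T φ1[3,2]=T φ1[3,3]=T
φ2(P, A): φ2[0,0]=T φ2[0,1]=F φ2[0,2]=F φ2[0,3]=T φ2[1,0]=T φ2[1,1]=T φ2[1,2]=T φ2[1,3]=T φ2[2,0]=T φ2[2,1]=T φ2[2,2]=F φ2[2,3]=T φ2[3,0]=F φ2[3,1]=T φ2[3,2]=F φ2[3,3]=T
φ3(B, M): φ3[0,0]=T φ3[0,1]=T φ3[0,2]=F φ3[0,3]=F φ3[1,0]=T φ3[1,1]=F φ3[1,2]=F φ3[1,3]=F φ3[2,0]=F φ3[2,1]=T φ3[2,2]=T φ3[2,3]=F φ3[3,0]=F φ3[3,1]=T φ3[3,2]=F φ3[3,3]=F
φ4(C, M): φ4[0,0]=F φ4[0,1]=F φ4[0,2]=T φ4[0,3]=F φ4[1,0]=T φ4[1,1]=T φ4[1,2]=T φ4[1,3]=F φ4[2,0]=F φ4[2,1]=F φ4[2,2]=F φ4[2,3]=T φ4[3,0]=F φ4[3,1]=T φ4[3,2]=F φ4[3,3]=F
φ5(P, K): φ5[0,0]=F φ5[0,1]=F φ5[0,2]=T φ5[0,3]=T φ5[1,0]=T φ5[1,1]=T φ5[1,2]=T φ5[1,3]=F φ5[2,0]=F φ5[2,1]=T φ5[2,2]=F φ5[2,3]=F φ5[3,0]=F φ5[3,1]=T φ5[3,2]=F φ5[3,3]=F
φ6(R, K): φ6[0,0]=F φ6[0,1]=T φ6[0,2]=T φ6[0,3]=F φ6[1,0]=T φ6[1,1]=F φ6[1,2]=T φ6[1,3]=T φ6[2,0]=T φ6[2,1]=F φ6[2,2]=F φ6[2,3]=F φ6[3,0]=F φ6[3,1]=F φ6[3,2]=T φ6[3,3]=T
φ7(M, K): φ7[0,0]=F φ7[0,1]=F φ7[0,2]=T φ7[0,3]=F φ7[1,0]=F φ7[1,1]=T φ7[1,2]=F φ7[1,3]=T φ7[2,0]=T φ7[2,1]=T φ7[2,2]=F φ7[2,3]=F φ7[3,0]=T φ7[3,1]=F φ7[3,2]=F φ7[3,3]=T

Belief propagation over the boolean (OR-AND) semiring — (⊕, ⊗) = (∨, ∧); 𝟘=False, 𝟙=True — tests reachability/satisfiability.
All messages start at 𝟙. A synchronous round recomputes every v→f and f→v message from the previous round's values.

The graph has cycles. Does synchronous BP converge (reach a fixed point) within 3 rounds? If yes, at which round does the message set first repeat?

NOT CONVERGED within 3 rounds

init: all messages = 𝟙 over 4 values
r1 m[φ0→P] = [T, T, T, T]
r1 m[φ0→N] = [T, T, T, T]
r1 m[φ1→P] = [T, T, T, T]
r1 m[φ1→M] = [T, T, T, T]
r1 m[φ2→P] = [T, T, T, T]
r1 m[φ2→A] = [T, T, T, T]
r1 m[φ3→B] = [T, T, T, T]
r1 m[φ3→M] = [T, T, T, F]
r1 m[φ4→C] = [T, T, T, T]
r1 m[φ4→M] = [T, T, T, T]
r1 m[φ5→P] = [T, T, T, T]
r1 m[φ5→K] = [T, T, T, T]
r1 m[φ6→R] = [T, T, T, T]
r1 m[φ6→K] = [T, T, T, T]
r1 m[φ7→M] = [T, T, T, T]
r1 m[φ7→K] = [T, T, T, T]
r1 m[P→φ0] = [T, T, T, T]
r1 m[P→φ1] = [T, T, T, T]
r1 m[P→φ2] = [T, T, T, T]
r1 m[P→φ5] = [T, T, T, T]
r1 m[R→φ6] = [T, T, T, T]
r1 m[B→φ3] = [T, T, T, T]
r1 m[C→φ4] = [T, T, T, T]
r1 m[N→φ0] = [T, T, T, T]
r1 m[M→φ1] = [T, T, T, T]
r1 m[M→φ3] = [T, T, T, T]
r1 m[M→φ4] = [T, T, T, T]
r1 m[M→φ7] = [T, T, T, T]
r1 m[K→φ5] = [T, T, T, T]
r1 m[K→φ6] = [T, T, T, T]
r1 m[K→φ7] = [T, T, T, T]
r1 m[A→φ2] = [T, T, T, T]
r2 m[φ0→P] = [T, T, T, T]
r2 m[φ0→N] = [T, T, T, T]
r2 m[φ1→P] = [T, T, T, T]
r2 m[φ1→M] = [T, T, T, T]
r2 m[φ2→P] = [T, T, T, T]
r2 m[φ2→A] = [T, T, T, T]
r2 m[φ3→B] = [T, T, T, T]
r2 m[φ3→M] = [T, T, T, F]
r2 m[φ4→C] = [T, T, T, T]
r2 m[φ4→M] = [T, T, T, T]
r2 m[φ5→P] = [T, T, T, T]
r2 m[φ5→K] = [T, T, T, T]
r2 m[φ6→R] = [T, T, T, T]
r2 m[φ6→K] = [T, T, T, T]
r2 m[φ7→M] = [T, T, T, T]
r2 m[φ7→K] = [T, T, T, T]
r2 m[P→φ0] = [T, T, T, T]
r2 m[P→φ1] = [T, T, T, T]
r2 m[P→φ2] = [T, T, T, T]
r2 m[P→φ5] = [T, T, T, T]
r2 m[R→φ6] = [T, T, T, T]
r2 m[B→φ3] = [T, T, T, T]
r2 m[C→φ4] = [T, T, T, T]
r2 m[N→φ0] = [T, T, T, T]
r2 m[M→φ1] = [T, T, T, F]
r2 m[M→φ3] = [T, T, T, T]
r2 m[M→φ4] = [T, T, T, F]
r2 m[M→φ7] = [T, T, T, F]
r2 m[K→φ5] = [T, T, T, T]
r2 m[K→φ6] = [T, T, T, T]
r2 m[K→φ7] = [T, T, T, T]
r2 m[A→φ2] = [T, T, T, T]
r3 m[φ0→P] = [T, T, T, T]
r3 m[φ0→N] = [T, T, T, T]
r3 m[φ1→P] = [T, T, T, T]
r3 m[φ1→M] = [T, T, T, T]
r3 m[φ2→P] = [T, T, T, T]
r3 m[φ2→A] = [T, T, T, T]
r3 m[φ3→B] = [T, T, T, T]
r3 m[φ3→M] = [T, T, T, F]
r3 m[φ4→C] = [T, T, F, T]
r3 m[φ4→M] = [T, T, T, T]
r3 m[φ5→P] = [T, T, T, T]
r3 m[φ5→K] = [T, T, T, T]
r3 m[φ6→R] = [T, T, T, T]
r3 m[φ6→K] = [T, T, T, T]
r3 m[φ7→M] = [T, T, T, T]
r3 m[φ7→K] = [T, T, T, T]
r3 m[P→φ0] = [T, T, T, T]
r3 m[P→φ1] = [T, T, T, T]
r3 m[P→φ2] = [T, T, T, T]
r3 m[P→φ5] = [T, T, T, T]
r3 m[R→φ6] = [T, T, T, T]
r3 m[B→φ3] = [T, T, T, T]
r3 m[C→φ4] = [T, T, T, T]
r3 m[N→φ0] = [T, T, T, T]
r3 m[M→φ1] = [T, T, T, F]
r3 m[M→φ3] = [T, T, T, T]
r3 m[M→φ4] = [T, T, T, F]
r3 m[M→φ7] = [T, T, T, F]
r3 m[K→φ5] = [T, T, T, T]
r3 m[K→φ6] = [T, T, T, T]
r3 m[K→φ7] = [T, T, T, T]
r3 m[A→φ2] = [T, T, T, T]
no fixed point within 3 rounds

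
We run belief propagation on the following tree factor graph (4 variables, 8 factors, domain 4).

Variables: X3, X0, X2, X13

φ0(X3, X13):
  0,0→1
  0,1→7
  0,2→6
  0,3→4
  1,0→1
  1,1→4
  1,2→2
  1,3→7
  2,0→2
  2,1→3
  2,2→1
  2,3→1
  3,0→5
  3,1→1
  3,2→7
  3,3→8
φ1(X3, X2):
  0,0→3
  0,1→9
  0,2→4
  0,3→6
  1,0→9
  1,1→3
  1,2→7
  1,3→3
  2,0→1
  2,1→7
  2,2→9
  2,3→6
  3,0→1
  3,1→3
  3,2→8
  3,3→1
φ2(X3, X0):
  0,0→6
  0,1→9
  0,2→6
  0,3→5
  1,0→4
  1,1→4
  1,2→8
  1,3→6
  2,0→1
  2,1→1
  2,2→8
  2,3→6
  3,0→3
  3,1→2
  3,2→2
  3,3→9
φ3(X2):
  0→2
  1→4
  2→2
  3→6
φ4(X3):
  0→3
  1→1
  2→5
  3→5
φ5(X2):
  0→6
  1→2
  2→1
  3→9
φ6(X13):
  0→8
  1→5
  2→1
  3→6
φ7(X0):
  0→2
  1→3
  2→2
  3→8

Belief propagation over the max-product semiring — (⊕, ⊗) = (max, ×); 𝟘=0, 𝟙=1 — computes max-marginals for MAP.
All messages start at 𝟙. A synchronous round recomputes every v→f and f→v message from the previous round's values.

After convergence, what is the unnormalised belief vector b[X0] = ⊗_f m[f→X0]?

b[X0] = [408240, 918540, 414720, 1360800]

init: all messages = 𝟙 over 4 values
r1 m[φ0→X3] = [7, 7, 3, 8]
r1 m[φ0→X13] = [5, 7, 7, 8]
r1 m[φ1→X3] = [9, 9, 9, 8]
r1 m[φ1→X2] = [9, 9, 9, 6]
r1 m[φ2→X3] = [9, 8, 8, 9]
r1 m[φ2→X0] = [6, 9, 8, 9]
r1 m[φ3→X2] = [2, 4, 2, 6]
r1 m[φ4→X3] = [3, 1, 5, 5]
r1 m[φ5→X2] = [6, 2, 1, 9]
r1 m[φ6→X13] = [8, 5, 1, 6]
r1 m[φ7→X0] = [2, 3, 2, 8]
r1 m[X3→φ0] = [1, 1, 1, 1]
r1 m[X3→φ1] = [1, 1, 1, 1]
r1 m[X3→φ2] = [1, 1, 1, 1]
r1 m[X3→φ4] = [1, 1, 1, 1]
r1 m[X0→φ2] = [1, 1, 1, 1]
r1 m[X0→φ7] = [1, 1, 1, 1]
r1 m[X2→φ1] = [1, 1, 1, 1]
r1 m[X2→φ3] = [1, 1, 1, 1]
r1 m[X2→φ5] = [1, 1, 1, 1]
r1 m[X13→φ0] = [1, 1, 1, 1]
r1 m[X13→φ6] = [1, 1, 1, 1]
r2 m[φ0→X3] = [7, 7, 3, 8]
r2 m[φ0→X13] = [5, 7, 7, 8]
r2 m[φ1→X3] = [9, 9, 9, 8]
r2 m[φ1→X2] = [9, 9, 9, 6]
r2 m[φ2→X3] = [9, 8, 8, 9]
r2 m[φ2→X0] = [6, 9, 8, 9]
r2 m[φ3→X2] = [2, 4, 2, 6]
r2 m[φ4→X3] = [3, 1, 5, 5]
r2 m[φ5→X2] = [6, 2, 1, 9]
r2 m[φ6→X13] = [8, 5, 1, 6]
r2 m[φ7→X0] = [2, 3, 2, 8]
r2 m[X3→φ0] = [243, 72, 360, 360]
r2 m[X3→φ1] = [189, 56, 120, 360]
r2 m[X3→φ2] = [189, 63, 135, 320]
r2 m[X3→φ4] = [567, 504, 216, 576]
r2 m[X0→φ2] = [2, 3, 2, 8]
r2 m[X0→φ7] = [6, 9, 8, 9]
r2 m[X2→φ1] = [12, 8, 2, 54]
r2 m[X2→φ3] = [54, 18, 9, 54]
r2 m[X2→φ5] = [18, 36, 18, 36]
r2 m[X13→φ0] = [8, 5, 1, 6]
r2 m[X13→φ6] = [5, 7, 7, 8]
r3 m[φ0→X3] = [35, 42, 16, 48]
r3 m[φ0→X13] = [1800, 1701, 2520, 2880]
r3 m[φ1→X3] = [324, 162, 324, 54]
r3 m[φ1→X2] = [567, 1701, 2880, 1134]
r3 m[φ2→X3] = [40, 48, 48, 72]
r3 m[φ2→X0] = [1134, 1701, 1134, 2880]
r3 m[φ3→X2] = [2, 4, 2, 6]
r3 m[φ4→X3] = [3, 1, 5, 5]
r3 m[φ5→X2] = [6, 2, 1, 9]
r3 m[φ6→X13] = [8, 5, 1, 6]
r3 m[φ7→X0] = [2, 3, 2, 8]
r3 m[X3→φ0] = [243, 72, 360, 360]
r3 m[X3→φ1] = [189, 56, 120, 360]
r3 m[X3→φ2] = [189, 63, 135, 320]
r3 m[X3→φ4] = [567, 504, 216, 576]
r3 m[X0→φ2] = [2, 3, 2, 8]
r3 m[X0→φ7] = [6, 9, 8, 9]
r3 m[X2→φ1] = [12, 8, 2, 54]
r3 m[X2→φ3] = [54, 18, 9, 54]
r3 m[X2→φ5] = [18, 36, 18, 36]
r3 m[X13→φ0] = [8, 5, 1, 6]
r3 m[X13→φ6] = [5, 7, 7, 8]
r4 m[φ0→X3] = [35, 42, 16, 48]
r4 m[φ0→X13] = [1800, 1701, 2520, 2880]
r4 m[φ1→X3] = [324, 162, 324, 54]
r4 m[φ1→X2] = [567, 1701, 2880, 1134]
r4 m[φ2→X3] = [40, 48, 48, 72]
r4 m[φ2→X0] = [1134, 1701, 1134, 2880]
r4 m[φ3→X2] = [2, 4, 2, 6]
r4 m[φ4→X3] = [3, 1, 5, 5]
r4 m[φ5→X2] = [6, 2, 1, 9]
r4 m[φ6→X13] = [8, 5, 1, 6]
r4 m[φ7→X0] = [2, 3, 2, 8]
r4 m[X3→φ0] = [38880, 7776, 77760, 19440]
r4 m[X3→φ1] = [4200, 2016, 3840, 17280]
r4 m[X3→φ2] = [34020, 6804, 25920, 12960]
r4 m[X3→φ4] = [453600, 326592, 248832, 186624]
r4 m[X0→φ2] = [2, 3, 2, 8]
r4 m[X0→φ7] = [1134, 1701, 1134, 2880]
r4 m[X2→φ1] = [12, 8, 2, 54]
r4 m[X2→φ3] = [3402, 3402, 2880, 10206]
r4 m[X2→φ5] = [1134, 6804, 5760, 6804]
r4 m[X13→φ0] = [8, 5, 1, 6]
r4 m[X13→φ6] = [1800, 1701, 2520, 2880]
r5 m[φ0→X3] = [35, 42, 16, 48]
r5 m[φ0→X13] = [155520, 272160, 233280, 155520]
r5 m[φ1→X3] = [324, 162, 324, 54]
r5 m[φ1→X2] = [18144, 51840, 138240, 25200]
r5 m[φ2→X3] = [40, 48, 48, 72]
r5 m[φ2→X0] = [204120, 306180, 207360, 170100]
r5 m[φ3→X2] = [2, 4, 2, 6]
r5 m[φ4→X3] = [3, 1, 5, 5]
r5 m[φ5→X2] = [6, 2, 1, 9]
r5 m[φ6→X13] = [8, 5, 1, 6]
r5 m[φ7→X0] = [2, 3, 2, 8]
r5 m[X3→φ0] = [38880, 7776, 77760, 19440]
r5 m[X3→φ1] = [4200, 2016, 3840, 17280]
r5 m[X3→φ2] = [34020, 6804, 25920, 12960]
r5 m[X3→φ4] = [453600, 326592, 248832, 186624]
r5 m[X0→φ2] = [2, 3, 2, 8]
r5 m[X0→φ7] = [1134, 1701, 1134, 2880]
r5 m[X2→φ1] = [12, 8, 2, 54]
r5 m[X2→φ3] = [3402, 3402, 2880, 10206]
r5 m[X2→φ5] = [1134, 6804, 5760, 6804]
r5 m[X13→φ0] = [8, 5, 1, 6]
r5 m[X13→φ6] = [1800, 1701, 2520, 2880]
r6 m[φ0→X3] = [35, 42, 16, 48]
r6 m[φ0→X13] = [155520, 272160, 233280, 155520]
r6 m[φ1→X3] = [324, 162, 324, 54]
r6 m[φ1→X2] = [18144, 51840, 138240, 25200]
r6 m[φ2→X3] = [40, 48, 48, 72]
r6 m[φ2→X0] = [204120, 306180, 207360, 170100]
r6 m[φ3→X2] = [2, 4, 2, 6]
r6 m[φ4→X3] = [3, 1, 5, 5]
r6 m[φ5→X2] = [6, 2, 1, 9]
r6 m[φ6→X13] = [8, 5, 1, 6]
r6 m[φ7→X0] = [2, 3, 2, 8]
r6 m[X3→φ0] = [38880, 7776, 77760, 19440]
r6 m[X3→φ1] = [4200, 2016, 3840, 17280]
r6 m[X3→φ2] = [34020, 6804, 25920, 12960]
r6 m[X3→φ4] = [453600, 326592, 248832, 186624]
r6 m[X0→φ2] = [2, 3, 2, 8]
r6 m[X0→φ7] = [204120, 306180, 207360, 170100]
r6 m[X2→φ1] = [12, 8, 2, 54]
r6 m[X2→φ3] = [108864, 103680, 138240, 226800]
r6 m[X2→φ5] = [36288, 207360, 276480, 151200]
r6 m[X13→φ0] = [8, 5, 1, 6]
r6 m[X13→φ6] = [155520, 272160, 233280, 155520]
r7 m[φ0→X3] = [35, 42, 16, 48]
r7 m[φ0→X13] = [155520, 272160, 233280, 155520]
r7 m[φ1→X3] = [324, 162, 324, 54]
r7 m[φ1→X2] = [18144, 51840, 138240, 25200]
r7 m[φ2→X3] = [40, 48, 48, 72]
r7 m[φ2→X0] = [204120, 306180, 207360, 170100]
r7 m[φ3→X2] = [2, 4, 2, 6]
r7 m[φ4→X3] = [3, 1, 5, 5]
r7 m[φ5→X2] = [6, 2, 1, 9]
r7 m[φ6→X13] = [8, 5, 1, 6]
r7 m[φ7→X0] = [2, 3, 2, 8]
r7 m[X3→φ0] = [38880, 7776, 77760, 19440]
r7 m[X3→φ1] = [4200, 2016, 3840, 17280]
r7 m[X3→φ2] = [34020, 6804, 25920, 12960]
r7 m[X3→φ4] = [453600, 326592, 248832, 186624]
r7 m[X0→φ2] = [2, 3, 2, 8]
r7 m[X0→φ7] = [204120, 306180, 207360, 170100]
r7 m[X2→φ1] = [12, 8, 2, 54]
r7 m[X2→φ3] = [108864, 103680, 138240, 226800]
r7 m[X2→φ5] = [36288, 207360, 276480, 151200]
r7 m[X13→φ0] = [8, 5, 1, 6]
r7 m[X13→φ6] = [155520, 272160, 233280, 155520]
fixed point reached at round 7
b[X0] = ⊗ incoming = [408240, 918540, 414720, 1360800]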